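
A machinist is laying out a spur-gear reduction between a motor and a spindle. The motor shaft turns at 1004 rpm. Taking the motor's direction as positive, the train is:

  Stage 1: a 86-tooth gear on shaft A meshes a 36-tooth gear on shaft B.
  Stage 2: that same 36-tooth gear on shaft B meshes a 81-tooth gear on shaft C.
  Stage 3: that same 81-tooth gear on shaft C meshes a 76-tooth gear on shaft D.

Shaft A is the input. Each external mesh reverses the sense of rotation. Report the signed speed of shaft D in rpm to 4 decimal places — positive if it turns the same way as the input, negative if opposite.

-1136.1053 rpm (opposite to input, |ω| = 1136.1053 rpm)

Stage 1 [86T→36T]: ω = 1004.0000×86/36 = 2398.4444 rpm, dir flips to −; running = −2398.4444
Stage 2 [36T→81T]: ω = 2398.4444×36/81 = 1065.9753 rpm, dir flips to +; running = +1065.9753
Stage 3 [81T→76T]: ω = 1065.9753×81/76 = 1136.1053 rpm, dir flips to −; running = −1136.1053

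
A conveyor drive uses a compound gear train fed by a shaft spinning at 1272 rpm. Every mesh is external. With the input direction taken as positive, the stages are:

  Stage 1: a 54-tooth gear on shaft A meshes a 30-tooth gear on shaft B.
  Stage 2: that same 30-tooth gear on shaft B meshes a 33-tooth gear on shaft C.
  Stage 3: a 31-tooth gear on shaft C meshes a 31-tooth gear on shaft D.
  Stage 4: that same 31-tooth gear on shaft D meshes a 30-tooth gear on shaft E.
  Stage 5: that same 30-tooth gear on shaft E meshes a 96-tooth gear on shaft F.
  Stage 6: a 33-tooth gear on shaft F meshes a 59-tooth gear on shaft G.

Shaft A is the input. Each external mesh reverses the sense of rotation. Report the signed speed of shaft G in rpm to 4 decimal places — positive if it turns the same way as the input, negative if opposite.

Stage 1 [54T→30T]: ω = 1272.0000×54/30 = 2289.6000 rpm, dir flips to −; running = −2289.6000
Stage 2 [30T→33T]: ω = 2289.6000×30/33 = 2081.4545 rpm, dir flips to +; running = +2081.4545
Stage 3 [31T→31T]: ω = 2081.4545×31/31 = 2081.4545 rpm, dir flips to −; running = −2081.4545
Stage 4 [31T→30T]: ω = 2081.4545×31/30 = 2150.8364 rpm, dir flips to +; running = +2150.8364
Stage 5 [30T→96T]: ω = 2150.8364×30/96 = 672.1364 rpm, dir flips to −; running = −672.1364
Stage 6 [33T→59T]: ω = 672.1364×33/59 = 375.9407 rpm, dir flips to +; running = +375.9407

+375.9407 rpm (same as input, |ω| = 375.9407 rpm)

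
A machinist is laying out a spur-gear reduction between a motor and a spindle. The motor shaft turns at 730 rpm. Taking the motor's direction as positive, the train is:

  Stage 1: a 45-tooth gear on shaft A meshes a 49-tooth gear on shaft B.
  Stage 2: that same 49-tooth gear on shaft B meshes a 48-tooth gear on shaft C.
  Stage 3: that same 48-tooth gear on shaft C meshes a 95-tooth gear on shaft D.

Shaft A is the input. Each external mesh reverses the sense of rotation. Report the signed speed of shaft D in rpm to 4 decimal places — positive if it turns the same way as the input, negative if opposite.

Stage 1 [45T→49T]: ω = 730.0000×45/49 = 670.4082 rpm, dir flips to −; running = −670.4082
Stage 2 [49T→48T]: ω = 670.4082×49/48 = 684.3750 rpm, dir flips to +; running = +684.3750
Stage 3 [48T→95T]: ω = 684.3750×48/95 = 345.7895 rpm, dir flips to −; running = −345.7895

-345.7895 rpm (opposite to input, |ω| = 345.7895 rpm)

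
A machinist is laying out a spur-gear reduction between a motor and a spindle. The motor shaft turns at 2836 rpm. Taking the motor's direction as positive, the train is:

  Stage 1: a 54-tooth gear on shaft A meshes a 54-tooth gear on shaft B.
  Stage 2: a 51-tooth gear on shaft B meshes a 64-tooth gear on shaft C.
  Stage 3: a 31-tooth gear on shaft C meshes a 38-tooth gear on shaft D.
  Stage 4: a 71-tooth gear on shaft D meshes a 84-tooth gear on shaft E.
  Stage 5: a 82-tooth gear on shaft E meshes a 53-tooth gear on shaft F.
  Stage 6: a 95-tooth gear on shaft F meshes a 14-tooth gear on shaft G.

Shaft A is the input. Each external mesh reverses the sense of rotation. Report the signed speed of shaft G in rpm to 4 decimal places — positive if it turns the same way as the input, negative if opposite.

+16360.1447 rpm (same as input, |ω| = 16360.1447 rpm)

Stage 1 [54T→54T]: ω = 2836.0000×54/54 = 2836.0000 rpm, dir flips to −; running = −2836.0000
Stage 2 [51T→64T]: ω = 2836.0000×51/64 = 2259.9375 rpm, dir flips to +; running = +2259.9375
Stage 3 [31T→38T]: ω = 2259.9375×31/38 = 1843.6332 rpm, dir flips to −; running = −1843.6332
Stage 4 [71T→84T]: ω = 1843.6332×71/84 = 1558.3090 rpm, dir flips to +; running = +1558.3090
Stage 5 [82T→53T]: ω = 1558.3090×82/53 = 2410.9687 rpm, dir flips to −; running = −2410.9687
Stage 6 [95T→14T]: ω = 2410.9687×95/14 = 16360.1447 rpm, dir flips to +; running = +16360.1447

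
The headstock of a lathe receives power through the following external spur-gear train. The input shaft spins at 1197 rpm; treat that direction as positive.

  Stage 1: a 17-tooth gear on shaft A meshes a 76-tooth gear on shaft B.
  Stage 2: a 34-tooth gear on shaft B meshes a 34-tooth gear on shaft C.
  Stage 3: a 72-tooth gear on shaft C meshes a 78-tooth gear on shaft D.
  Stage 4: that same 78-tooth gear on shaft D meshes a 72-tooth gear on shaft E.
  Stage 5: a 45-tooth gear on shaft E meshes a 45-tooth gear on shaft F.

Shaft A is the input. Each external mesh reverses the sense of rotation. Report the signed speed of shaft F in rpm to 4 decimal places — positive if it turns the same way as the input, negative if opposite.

-267.7500 rpm (opposite to input, |ω| = 267.7500 rpm)

Stage 1 [17T→76T]: ω = 1197.0000×17/76 = 267.7500 rpm, dir flips to −; running = −267.7500
Stage 2 [34T→34T]: ω = 267.7500×34/34 = 267.7500 rpm, dir flips to +; running = +267.7500
Stage 3 [72T→78T]: ω = 267.7500×72/78 = 247.1538 rpm, dir flips to −; running = −247.1538
Stage 4 [78T→72T]: ω = 247.1538×78/72 = 267.7500 rpm, dir flips to +; running = +267.7500
Stage 5 [45T→45T]: ω = 267.7500×45/45 = 267.7500 rpm, dir flips to −; running = −267.7500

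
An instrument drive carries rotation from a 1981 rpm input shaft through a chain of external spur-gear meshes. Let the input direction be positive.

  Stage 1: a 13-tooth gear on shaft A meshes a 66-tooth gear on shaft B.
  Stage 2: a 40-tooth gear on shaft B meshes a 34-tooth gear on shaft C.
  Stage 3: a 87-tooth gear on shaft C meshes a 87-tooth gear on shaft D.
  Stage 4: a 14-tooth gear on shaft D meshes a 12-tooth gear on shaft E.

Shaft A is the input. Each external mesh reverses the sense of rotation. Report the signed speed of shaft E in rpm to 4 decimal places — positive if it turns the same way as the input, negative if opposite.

+535.5645 rpm (same as input, |ω| = 535.5645 rpm)

Stage 1 [13T→66T]: ω = 1981.0000×13/66 = 390.1970 rpm, dir flips to −; running = −390.1970
Stage 2 [40T→34T]: ω = 390.1970×40/34 = 459.0553 rpm, dir flips to +; running = +459.0553
Stage 3 [87T→87T]: ω = 459.0553×87/87 = 459.0553 rpm, dir flips to −; running = −459.0553
Stage 4 [14T→12T]: ω = 459.0553×14/12 = 535.5645 rpm, dir flips to +; running = +535.5645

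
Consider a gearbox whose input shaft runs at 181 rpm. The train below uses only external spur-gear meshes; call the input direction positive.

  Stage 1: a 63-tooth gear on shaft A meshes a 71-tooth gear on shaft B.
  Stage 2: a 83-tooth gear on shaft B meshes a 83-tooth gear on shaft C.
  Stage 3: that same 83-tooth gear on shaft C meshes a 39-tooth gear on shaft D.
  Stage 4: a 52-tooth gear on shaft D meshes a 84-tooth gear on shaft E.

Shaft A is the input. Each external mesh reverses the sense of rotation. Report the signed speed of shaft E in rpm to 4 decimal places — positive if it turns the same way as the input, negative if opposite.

+211.5915 rpm (same as input, |ω| = 211.5915 rpm)

Stage 1 [63T→71T]: ω = 181.0000×63/71 = 160.6056 rpm, dir flips to −; running = −160.6056
Stage 2 [83T→83T]: ω = 160.6056×83/83 = 160.6056 rpm, dir flips to +; running = +160.6056
Stage 3 [83T→39T]: ω = 160.6056×83/39 = 341.8017 rpm, dir flips to −; running = −341.8017
Stage 4 [52T→84T]: ω = 341.8017×52/84 = 211.5915 rpm, dir flips to +; running = +211.5915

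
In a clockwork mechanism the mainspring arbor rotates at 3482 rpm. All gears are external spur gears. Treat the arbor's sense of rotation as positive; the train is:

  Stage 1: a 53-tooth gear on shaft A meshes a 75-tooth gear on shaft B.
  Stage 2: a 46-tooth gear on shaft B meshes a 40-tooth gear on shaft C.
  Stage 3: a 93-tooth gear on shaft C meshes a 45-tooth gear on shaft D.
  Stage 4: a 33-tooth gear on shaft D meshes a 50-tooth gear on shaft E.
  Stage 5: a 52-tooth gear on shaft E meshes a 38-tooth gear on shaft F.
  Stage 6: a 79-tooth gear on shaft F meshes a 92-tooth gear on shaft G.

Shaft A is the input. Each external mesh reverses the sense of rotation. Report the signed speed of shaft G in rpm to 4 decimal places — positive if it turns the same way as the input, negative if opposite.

Stage 1 [53T→75T]: ω = 3482.0000×53/75 = 2460.6133 rpm, dir flips to −; running = −2460.6133
Stage 2 [46T→40T]: ω = 2460.6133×46/40 = 2829.7053 rpm, dir flips to +; running = +2829.7053
Stage 3 [93T→45T]: ω = 2829.7053×93/45 = 5848.0577 rpm, dir flips to −; running = −5848.0577
Stage 4 [33T→50T]: ω = 5848.0577×33/50 = 3859.7181 rpm, dir flips to +; running = +3859.7181
Stage 5 [52T→38T]: ω = 3859.7181×52/38 = 5281.7195 rpm, dir flips to −; running = −5281.7195
Stage 6 [79T→92T]: ω = 5281.7195×79/92 = 4535.3895 rpm, dir flips to +; running = +4535.3895

+4535.3895 rpm (same as input, |ω| = 4535.3895 rpm)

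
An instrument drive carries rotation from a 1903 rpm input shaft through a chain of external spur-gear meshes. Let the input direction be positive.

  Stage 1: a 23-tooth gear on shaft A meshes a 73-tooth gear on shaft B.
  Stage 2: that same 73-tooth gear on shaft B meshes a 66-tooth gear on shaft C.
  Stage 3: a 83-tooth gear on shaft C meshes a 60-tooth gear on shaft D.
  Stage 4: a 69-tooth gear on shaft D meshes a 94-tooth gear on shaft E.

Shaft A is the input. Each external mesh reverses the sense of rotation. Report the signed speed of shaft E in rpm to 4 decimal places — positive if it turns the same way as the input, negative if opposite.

Stage 1 [23T→73T]: ω = 1903.0000×23/73 = 599.5753 rpm, dir flips to −; running = −599.5753
Stage 2 [73T→66T]: ω = 599.5753×73/66 = 663.1667 rpm, dir flips to +; running = +663.1667
Stage 3 [83T→60T]: ω = 663.1667×83/60 = 917.3806 rpm, dir flips to −; running = −917.3806
Stage 4 [69T→94T]: ω = 917.3806×69/94 = 673.3964 rpm, dir flips to +; running = +673.3964

+673.3964 rpm (same as input, |ω| = 673.3964 rpm)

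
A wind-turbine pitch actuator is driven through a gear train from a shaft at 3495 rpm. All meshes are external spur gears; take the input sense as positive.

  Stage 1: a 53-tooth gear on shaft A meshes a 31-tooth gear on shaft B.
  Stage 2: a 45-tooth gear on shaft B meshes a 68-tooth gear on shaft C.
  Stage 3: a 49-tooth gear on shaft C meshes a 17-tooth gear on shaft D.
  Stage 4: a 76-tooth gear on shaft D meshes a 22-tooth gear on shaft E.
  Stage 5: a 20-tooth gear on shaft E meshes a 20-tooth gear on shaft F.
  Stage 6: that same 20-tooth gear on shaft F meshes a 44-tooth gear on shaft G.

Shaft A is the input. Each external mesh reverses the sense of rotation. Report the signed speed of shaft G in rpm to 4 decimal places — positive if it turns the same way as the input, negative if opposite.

+17897.0045 rpm (same as input, |ω| = 17897.0045 rpm)

Stage 1 [53T→31T]: ω = 3495.0000×53/31 = 5975.3226 rpm, dir flips to −; running = −5975.3226
Stage 2 [45T→68T]: ω = 5975.3226×45/68 = 3954.2576 rpm, dir flips to +; running = +3954.2576
Stage 3 [49T→17T]: ω = 3954.2576×49/17 = 11397.5660 rpm, dir flips to −; running = −11397.5660
Stage 4 [76T→22T]: ω = 11397.5660×76/22 = 39373.4098 rpm, dir flips to +; running = +39373.4098
Stage 5 [20T→20T]: ω = 39373.4098×20/20 = 39373.4098 rpm, dir flips to −; running = −39373.4098
Stage 6 [20T→44T]: ω = 39373.4098×20/44 = 17897.0045 rpm, dir flips to +; running = +17897.0045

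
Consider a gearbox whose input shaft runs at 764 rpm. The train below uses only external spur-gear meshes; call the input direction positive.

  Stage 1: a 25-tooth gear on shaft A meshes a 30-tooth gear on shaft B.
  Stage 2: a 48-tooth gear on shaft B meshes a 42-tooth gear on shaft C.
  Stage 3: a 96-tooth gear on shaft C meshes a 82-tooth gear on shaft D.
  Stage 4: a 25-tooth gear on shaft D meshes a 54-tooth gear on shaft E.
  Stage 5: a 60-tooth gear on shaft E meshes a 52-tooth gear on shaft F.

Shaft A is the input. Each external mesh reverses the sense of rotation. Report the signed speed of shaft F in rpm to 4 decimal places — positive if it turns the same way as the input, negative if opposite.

Stage 1 [25T→30T]: ω = 764.0000×25/30 = 636.6667 rpm, dir flips to −; running = −636.6667
Stage 2 [48T→42T]: ω = 636.6667×48/42 = 727.6190 rpm, dir flips to +; running = +727.6190
Stage 3 [96T→82T]: ω = 727.6190×96/82 = 851.8467 rpm, dir flips to −; running = −851.8467
Stage 4 [25T→54T]: ω = 851.8467×25/54 = 394.3735 rpm, dir flips to +; running = +394.3735
Stage 5 [60T→52T]: ω = 394.3735×60/52 = 455.0463 rpm, dir flips to −; running = −455.0463

-455.0463 rpm (opposite to input, |ω| = 455.0463 rpm)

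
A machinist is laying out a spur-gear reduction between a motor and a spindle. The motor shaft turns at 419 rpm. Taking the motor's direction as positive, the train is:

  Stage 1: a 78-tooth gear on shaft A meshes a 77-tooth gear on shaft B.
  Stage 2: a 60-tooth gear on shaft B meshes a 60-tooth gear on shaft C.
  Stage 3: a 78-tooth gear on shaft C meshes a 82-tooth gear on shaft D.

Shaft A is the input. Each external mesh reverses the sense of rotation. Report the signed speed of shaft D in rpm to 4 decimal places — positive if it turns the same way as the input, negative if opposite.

Stage 1 [78T→77T]: ω = 419.0000×78/77 = 424.4416 rpm, dir flips to −; running = −424.4416
Stage 2 [60T→60T]: ω = 424.4416×60/60 = 424.4416 rpm, dir flips to +; running = +424.4416
Stage 3 [78T→82T]: ω = 424.4416×78/82 = 403.7371 rpm, dir flips to −; running = −403.7371

-403.7371 rpm (opposite to input, |ω| = 403.7371 rpm)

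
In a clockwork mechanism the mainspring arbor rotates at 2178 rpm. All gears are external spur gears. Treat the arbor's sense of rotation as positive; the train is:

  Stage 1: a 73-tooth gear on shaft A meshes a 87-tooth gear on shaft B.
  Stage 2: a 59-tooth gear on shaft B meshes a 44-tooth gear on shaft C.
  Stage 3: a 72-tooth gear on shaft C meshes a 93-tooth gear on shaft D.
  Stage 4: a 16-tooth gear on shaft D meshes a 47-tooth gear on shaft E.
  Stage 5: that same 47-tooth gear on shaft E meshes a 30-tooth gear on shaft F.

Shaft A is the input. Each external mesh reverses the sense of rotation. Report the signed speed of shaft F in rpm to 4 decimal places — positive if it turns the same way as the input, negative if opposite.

Stage 1 [73T→87T]: ω = 2178.0000×73/87 = 1827.5172 rpm, dir flips to −; running = −1827.5172
Stage 2 [59T→44T]: ω = 1827.5172×59/44 = 2450.5345 rpm, dir flips to +; running = +2450.5345
Stage 3 [72T→93T]: ω = 2450.5345×72/93 = 1897.1880 rpm, dir flips to −; running = −1897.1880
Stage 4 [16T→47T]: ω = 1897.1880×16/47 = 645.8512 rpm, dir flips to +; running = +645.8512
Stage 5 [47T→30T]: ω = 645.8512×47/30 = 1011.8336 rpm, dir flips to −; running = −1011.8336

-1011.8336 rpm (opposite to input, |ω| = 1011.8336 rpm)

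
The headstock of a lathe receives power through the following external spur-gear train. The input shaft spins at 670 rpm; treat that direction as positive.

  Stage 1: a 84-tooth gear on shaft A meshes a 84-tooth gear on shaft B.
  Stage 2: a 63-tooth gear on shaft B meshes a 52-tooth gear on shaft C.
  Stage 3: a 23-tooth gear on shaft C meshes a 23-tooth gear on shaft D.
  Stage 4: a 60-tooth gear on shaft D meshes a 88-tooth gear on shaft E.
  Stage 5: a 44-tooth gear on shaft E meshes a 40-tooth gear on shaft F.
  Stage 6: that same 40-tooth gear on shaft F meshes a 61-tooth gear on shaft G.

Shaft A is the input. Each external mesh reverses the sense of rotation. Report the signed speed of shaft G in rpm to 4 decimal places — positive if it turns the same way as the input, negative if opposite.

Stage 1 [84T→84T]: ω = 670.0000×84/84 = 670.0000 rpm, dir flips to −; running = −670.0000
Stage 2 [63T→52T]: ω = 670.0000×63/52 = 811.7308 rpm, dir flips to +; running = +811.7308
Stage 3 [23T→23T]: ω = 811.7308×23/23 = 811.7308 rpm, dir flips to −; running = −811.7308
Stage 4 [60T→88T]: ω = 811.7308×60/88 = 553.4528 rpm, dir flips to +; running = +553.4528
Stage 5 [44T→40T]: ω = 553.4528×44/40 = 608.7981 rpm, dir flips to −; running = −608.7981
Stage 6 [40T→61T]: ω = 608.7981×40/61 = 399.2119 rpm, dir flips to +; running = +399.2119

+399.2119 rpm (same as input, |ω| = 399.2119 rpm)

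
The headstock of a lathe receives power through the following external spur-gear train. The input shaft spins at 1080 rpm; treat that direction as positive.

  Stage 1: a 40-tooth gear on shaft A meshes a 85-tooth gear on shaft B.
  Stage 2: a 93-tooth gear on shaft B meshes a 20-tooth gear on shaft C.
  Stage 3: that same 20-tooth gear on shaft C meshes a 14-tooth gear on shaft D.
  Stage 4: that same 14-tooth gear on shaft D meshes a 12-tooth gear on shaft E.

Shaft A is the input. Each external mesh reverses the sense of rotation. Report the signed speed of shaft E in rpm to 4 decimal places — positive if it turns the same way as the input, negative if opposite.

+3938.8235 rpm (same as input, |ω| = 3938.8235 rpm)

Stage 1 [40T→85T]: ω = 1080.0000×40/85 = 508.2353 rpm, dir flips to −; running = −508.2353
Stage 2 [93T→20T]: ω = 508.2353×93/20 = 2363.2941 rpm, dir flips to +; running = +2363.2941
Stage 3 [20T→14T]: ω = 2363.2941×20/14 = 3376.1345 rpm, dir flips to −; running = −3376.1345
Stage 4 [14T→12T]: ω = 3376.1345×14/12 = 3938.8235 rpm, dir flips to +; running = +3938.8235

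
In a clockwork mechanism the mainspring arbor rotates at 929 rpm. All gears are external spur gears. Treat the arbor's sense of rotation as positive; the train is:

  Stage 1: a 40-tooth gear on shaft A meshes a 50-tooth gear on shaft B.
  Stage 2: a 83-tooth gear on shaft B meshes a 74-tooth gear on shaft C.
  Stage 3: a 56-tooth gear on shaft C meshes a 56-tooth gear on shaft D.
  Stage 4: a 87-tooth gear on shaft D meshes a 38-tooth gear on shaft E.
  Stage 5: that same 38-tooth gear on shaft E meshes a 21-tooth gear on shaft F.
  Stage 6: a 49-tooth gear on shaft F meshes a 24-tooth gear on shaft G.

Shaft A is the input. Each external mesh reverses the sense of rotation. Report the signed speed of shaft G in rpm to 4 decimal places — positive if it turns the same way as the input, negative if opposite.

Stage 1 [40T→50T]: ω = 929.0000×40/50 = 743.2000 rpm, dir flips to −; running = −743.2000
Stage 2 [83T→74T]: ω = 743.2000×83/74 = 833.5892 rpm, dir flips to +; running = +833.5892
Stage 3 [56T→56T]: ω = 833.5892×56/56 = 833.5892 rpm, dir flips to −; running = −833.5892
Stage 4 [87T→38T]: ω = 833.5892×87/38 = 1908.4805 rpm, dir flips to +; running = +1908.4805
Stage 5 [38T→21T]: ω = 1908.4805×38/21 = 3453.4409 rpm, dir flips to −; running = −3453.4409
Stage 6 [49T→24T]: ω = 3453.4409×49/24 = 7050.7752 rpm, dir flips to +; running = +7050.7752

+7050.7752 rpm (same as input, |ω| = 7050.7752 rpm)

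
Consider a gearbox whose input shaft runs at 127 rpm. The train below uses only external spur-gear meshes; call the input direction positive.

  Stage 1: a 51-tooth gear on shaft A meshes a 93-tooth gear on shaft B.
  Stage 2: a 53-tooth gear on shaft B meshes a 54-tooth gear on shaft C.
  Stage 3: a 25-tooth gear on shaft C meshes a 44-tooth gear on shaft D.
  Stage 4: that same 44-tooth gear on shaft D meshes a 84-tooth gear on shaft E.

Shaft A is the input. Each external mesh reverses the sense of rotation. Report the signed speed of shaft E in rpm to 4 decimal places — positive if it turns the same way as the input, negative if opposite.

Stage 1 [51T→93T]: ω = 127.0000×51/93 = 69.6452 rpm, dir flips to −; running = −69.6452
Stage 2 [53T→54T]: ω = 69.6452×53/54 = 68.3554 rpm, dir flips to +; running = +68.3554
Stage 3 [25T→44T]: ω = 68.3554×25/44 = 38.8383 rpm, dir flips to −; running = −38.8383
Stage 4 [44T→84T]: ω = 38.8383×44/84 = 20.3439 rpm, dir flips to +; running = +20.3439

+20.3439 rpm (same as input, |ω| = 20.3439 rpm)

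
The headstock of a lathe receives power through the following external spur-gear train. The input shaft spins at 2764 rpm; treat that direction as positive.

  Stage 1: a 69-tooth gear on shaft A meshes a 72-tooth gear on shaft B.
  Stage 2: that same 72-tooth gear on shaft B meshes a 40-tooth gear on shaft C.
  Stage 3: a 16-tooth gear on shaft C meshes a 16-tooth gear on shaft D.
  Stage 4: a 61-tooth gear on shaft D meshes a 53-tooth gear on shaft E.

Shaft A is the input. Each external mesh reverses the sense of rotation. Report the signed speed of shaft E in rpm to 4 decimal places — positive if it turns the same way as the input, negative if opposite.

+5487.5830 rpm (same as input, |ω| = 5487.5830 rpm)

Stage 1 [69T→72T]: ω = 2764.0000×69/72 = 2648.8333 rpm, dir flips to −; running = −2648.8333
Stage 2 [72T→40T]: ω = 2648.8333×72/40 = 4767.9000 rpm, dir flips to +; running = +4767.9000
Stage 3 [16T→16T]: ω = 4767.9000×16/16 = 4767.9000 rpm, dir flips to −; running = −4767.9000
Stage 4 [61T→53T]: ω = 4767.9000×61/53 = 5487.5830 rpm, dir flips to +; running = +5487.5830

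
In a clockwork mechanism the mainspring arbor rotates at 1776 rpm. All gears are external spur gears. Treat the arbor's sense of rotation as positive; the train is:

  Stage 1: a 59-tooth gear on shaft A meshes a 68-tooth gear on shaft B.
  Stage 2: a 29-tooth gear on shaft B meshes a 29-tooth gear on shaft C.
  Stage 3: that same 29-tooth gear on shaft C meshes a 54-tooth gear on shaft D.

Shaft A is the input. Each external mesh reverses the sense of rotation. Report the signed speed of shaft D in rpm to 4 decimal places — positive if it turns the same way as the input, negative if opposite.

Stage 1 [59T→68T]: ω = 1776.0000×59/68 = 1540.9412 rpm, dir flips to −; running = −1540.9412
Stage 2 [29T→29T]: ω = 1540.9412×29/29 = 1540.9412 rpm, dir flips to +; running = +1540.9412
Stage 3 [29T→54T]: ω = 1540.9412×29/54 = 827.5425 rpm, dir flips to −; running = −827.5425

-827.5425 rpm (opposite to input, |ω| = 827.5425 rpm)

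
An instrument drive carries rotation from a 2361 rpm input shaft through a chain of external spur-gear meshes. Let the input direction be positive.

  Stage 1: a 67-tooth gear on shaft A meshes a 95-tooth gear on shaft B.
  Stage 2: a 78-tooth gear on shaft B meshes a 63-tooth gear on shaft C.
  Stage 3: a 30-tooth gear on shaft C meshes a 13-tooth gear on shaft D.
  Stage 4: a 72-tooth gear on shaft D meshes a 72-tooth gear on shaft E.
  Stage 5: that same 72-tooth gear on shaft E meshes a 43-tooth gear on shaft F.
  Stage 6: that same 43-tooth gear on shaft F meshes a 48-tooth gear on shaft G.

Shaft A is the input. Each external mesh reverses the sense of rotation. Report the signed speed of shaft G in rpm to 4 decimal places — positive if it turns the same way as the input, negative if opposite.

Stage 1 [67T→95T]: ω = 2361.0000×67/95 = 1665.1263 rpm, dir flips to −; running = −1665.1263
Stage 2 [78T→63T]: ω = 1665.1263×78/63 = 2061.5850 rpm, dir flips to +; running = +2061.5850
Stage 3 [30T→13T]: ω = 2061.5850×30/13 = 4757.5038 rpm, dir flips to −; running = −4757.5038
Stage 4 [72T→72T]: ω = 4757.5038×72/72 = 4757.5038 rpm, dir flips to +; running = +4757.5038
Stage 5 [72T→43T]: ω = 4757.5038×72/43 = 7966.0528 rpm, dir flips to −; running = −7966.0528
Stage 6 [43T→48T]: ω = 7966.0528×43/48 = 7136.2556 rpm, dir flips to +; running = +7136.2556

+7136.2556 rpm (same as input, |ω| = 7136.2556 rpm)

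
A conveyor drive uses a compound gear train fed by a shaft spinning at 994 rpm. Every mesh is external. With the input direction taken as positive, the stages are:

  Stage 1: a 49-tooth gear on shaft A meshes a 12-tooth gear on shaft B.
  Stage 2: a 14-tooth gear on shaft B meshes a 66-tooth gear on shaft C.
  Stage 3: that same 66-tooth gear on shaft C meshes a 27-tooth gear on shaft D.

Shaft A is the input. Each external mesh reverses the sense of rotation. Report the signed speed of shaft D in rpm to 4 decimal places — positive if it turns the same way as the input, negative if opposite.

-2104.5802 rpm (opposite to input, |ω| = 2104.5802 rpm)

Stage 1 [49T→12T]: ω = 994.0000×49/12 = 4058.8333 rpm, dir flips to −; running = −4058.8333
Stage 2 [14T→66T]: ω = 4058.8333×14/66 = 860.9646 rpm, dir flips to +; running = +860.9646
Stage 3 [66T→27T]: ω = 860.9646×66/27 = 2104.5802 rpm, dir flips to −; running = −2104.5802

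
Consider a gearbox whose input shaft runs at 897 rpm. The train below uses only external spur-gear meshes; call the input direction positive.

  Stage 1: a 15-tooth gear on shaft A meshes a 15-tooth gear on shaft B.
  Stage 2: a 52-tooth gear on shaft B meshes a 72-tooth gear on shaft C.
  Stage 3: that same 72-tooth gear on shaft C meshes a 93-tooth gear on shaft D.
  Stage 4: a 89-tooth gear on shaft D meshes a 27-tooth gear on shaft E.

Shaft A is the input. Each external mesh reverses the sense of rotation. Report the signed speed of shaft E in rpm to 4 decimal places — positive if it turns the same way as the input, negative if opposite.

+1653.2521 rpm (same as input, |ω| = 1653.2521 rpm)

Stage 1 [15T→15T]: ω = 897.0000×15/15 = 897.0000 rpm, dir flips to −; running = −897.0000
Stage 2 [52T→72T]: ω = 897.0000×52/72 = 647.8333 rpm, dir flips to +; running = +647.8333
Stage 3 [72T→93T]: ω = 647.8333×72/93 = 501.5484 rpm, dir flips to −; running = −501.5484
Stage 4 [89T→27T]: ω = 501.5484×89/27 = 1653.2521 rpm, dir flips to +; running = +1653.2521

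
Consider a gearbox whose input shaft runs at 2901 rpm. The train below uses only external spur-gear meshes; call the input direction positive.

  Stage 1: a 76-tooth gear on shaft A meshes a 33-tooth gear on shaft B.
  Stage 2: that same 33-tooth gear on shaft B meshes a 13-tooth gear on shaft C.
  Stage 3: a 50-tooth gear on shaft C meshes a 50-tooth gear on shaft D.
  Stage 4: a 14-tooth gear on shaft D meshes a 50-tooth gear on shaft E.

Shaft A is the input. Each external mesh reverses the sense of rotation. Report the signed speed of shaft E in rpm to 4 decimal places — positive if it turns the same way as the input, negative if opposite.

+4748.7138 rpm (same as input, |ω| = 4748.7138 rpm)

Stage 1 [76T→33T]: ω = 2901.0000×76/33 = 6681.0909 rpm, dir flips to −; running = −6681.0909
Stage 2 [33T→13T]: ω = 6681.0909×33/13 = 16959.6923 rpm, dir flips to +; running = +16959.6923
Stage 3 [50T→50T]: ω = 16959.6923×50/50 = 16959.6923 rpm, dir flips to −; running = −16959.6923
Stage 4 [14T→50T]: ω = 16959.6923×14/50 = 4748.7138 rpm, dir flips to +; running = +4748.7138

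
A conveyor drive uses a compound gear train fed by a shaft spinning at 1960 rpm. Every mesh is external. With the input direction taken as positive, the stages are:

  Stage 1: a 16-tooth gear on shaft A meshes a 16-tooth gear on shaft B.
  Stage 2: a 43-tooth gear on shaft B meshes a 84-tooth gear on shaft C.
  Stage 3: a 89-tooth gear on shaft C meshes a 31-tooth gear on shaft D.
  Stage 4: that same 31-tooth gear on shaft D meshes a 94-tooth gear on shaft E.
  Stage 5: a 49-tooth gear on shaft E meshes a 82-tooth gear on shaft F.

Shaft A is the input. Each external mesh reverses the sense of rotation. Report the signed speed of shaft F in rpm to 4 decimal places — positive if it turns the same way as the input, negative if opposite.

-567.6617 rpm (opposite to input, |ω| = 567.6617 rpm)

Stage 1 [16T→16T]: ω = 1960.0000×16/16 = 1960.0000 rpm, dir flips to −; running = −1960.0000
Stage 2 [43T→84T]: ω = 1960.0000×43/84 = 1003.3333 rpm, dir flips to +; running = +1003.3333
Stage 3 [89T→31T]: ω = 1003.3333×89/31 = 2880.5376 rpm, dir flips to −; running = −2880.5376
Stage 4 [31T→94T]: ω = 2880.5376×31/94 = 949.9645 rpm, dir flips to +; running = +949.9645
Stage 5 [49T→82T]: ω = 949.9645×49/82 = 567.6617 rpm, dir flips to −; running = −567.6617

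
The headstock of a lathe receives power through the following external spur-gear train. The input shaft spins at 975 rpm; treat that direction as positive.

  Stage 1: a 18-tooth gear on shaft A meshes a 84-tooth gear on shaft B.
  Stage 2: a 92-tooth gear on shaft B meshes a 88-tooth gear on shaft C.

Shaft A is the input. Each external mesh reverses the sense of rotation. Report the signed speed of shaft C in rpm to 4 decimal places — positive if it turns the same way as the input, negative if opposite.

+218.4253 rpm (same as input, |ω| = 218.4253 rpm)

Stage 1 [18T→84T]: ω = 975.0000×18/84 = 208.9286 rpm, dir flips to −; running = −208.9286
Stage 2 [92T→88T]: ω = 208.9286×92/88 = 218.4253 rpm, dir flips to +; running = +218.4253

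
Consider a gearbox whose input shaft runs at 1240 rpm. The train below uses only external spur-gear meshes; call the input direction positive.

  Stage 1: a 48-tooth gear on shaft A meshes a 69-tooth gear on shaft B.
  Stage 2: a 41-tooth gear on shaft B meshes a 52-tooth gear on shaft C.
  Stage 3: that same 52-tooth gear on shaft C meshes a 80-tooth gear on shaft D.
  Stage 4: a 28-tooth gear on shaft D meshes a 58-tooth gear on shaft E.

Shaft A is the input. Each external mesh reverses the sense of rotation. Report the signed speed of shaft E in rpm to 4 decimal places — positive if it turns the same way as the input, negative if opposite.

+213.4213 rpm (same as input, |ω| = 213.4213 rpm)

Stage 1 [48T→69T]: ω = 1240.0000×48/69 = 862.6087 rpm, dir flips to −; running = −862.6087
Stage 2 [41T→52T]: ω = 862.6087×41/52 = 680.1338 rpm, dir flips to +; running = +680.1338
Stage 3 [52T→80T]: ω = 680.1338×52/80 = 442.0870 rpm, dir flips to −; running = −442.0870
Stage 4 [28T→58T]: ω = 442.0870×28/58 = 213.4213 rpm, dir flips to +; running = +213.4213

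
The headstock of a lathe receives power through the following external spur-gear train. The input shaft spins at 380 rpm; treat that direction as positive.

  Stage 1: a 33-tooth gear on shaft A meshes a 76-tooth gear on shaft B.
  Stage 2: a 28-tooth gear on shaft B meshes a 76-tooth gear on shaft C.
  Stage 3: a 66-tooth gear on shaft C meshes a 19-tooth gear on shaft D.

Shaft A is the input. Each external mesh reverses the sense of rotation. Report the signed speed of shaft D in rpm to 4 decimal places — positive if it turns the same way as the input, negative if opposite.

Stage 1 [33T→76T]: ω = 380.0000×33/76 = 165.0000 rpm, dir flips to −; running = −165.0000
Stage 2 [28T→76T]: ω = 165.0000×28/76 = 60.7895 rpm, dir flips to +; running = +60.7895
Stage 3 [66T→19T]: ω = 60.7895×66/19 = 211.1634 rpm, dir flips to −; running = −211.1634

-211.1634 rpm (opposite to input, |ω| = 211.1634 rpm)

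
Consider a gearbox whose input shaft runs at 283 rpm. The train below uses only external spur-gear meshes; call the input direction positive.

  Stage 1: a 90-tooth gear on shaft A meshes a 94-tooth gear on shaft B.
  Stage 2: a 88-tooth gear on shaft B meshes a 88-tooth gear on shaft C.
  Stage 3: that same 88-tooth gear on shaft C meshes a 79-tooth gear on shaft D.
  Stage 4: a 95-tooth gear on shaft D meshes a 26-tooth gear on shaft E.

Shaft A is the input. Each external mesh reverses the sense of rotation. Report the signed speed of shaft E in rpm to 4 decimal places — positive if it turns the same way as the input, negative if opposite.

Stage 1 [90T→94T]: ω = 283.0000×90/94 = 270.9574 rpm, dir flips to −; running = −270.9574
Stage 2 [88T→88T]: ω = 270.9574×88/88 = 270.9574 rpm, dir flips to +; running = +270.9574
Stage 3 [88T→79T]: ω = 270.9574×88/79 = 301.8260 rpm, dir flips to −; running = −301.8260
Stage 4 [95T→26T]: ω = 301.8260×95/26 = 1102.8258 rpm, dir flips to +; running = +1102.8258

+1102.8258 rpm (same as input, |ω| = 1102.8258 rpm)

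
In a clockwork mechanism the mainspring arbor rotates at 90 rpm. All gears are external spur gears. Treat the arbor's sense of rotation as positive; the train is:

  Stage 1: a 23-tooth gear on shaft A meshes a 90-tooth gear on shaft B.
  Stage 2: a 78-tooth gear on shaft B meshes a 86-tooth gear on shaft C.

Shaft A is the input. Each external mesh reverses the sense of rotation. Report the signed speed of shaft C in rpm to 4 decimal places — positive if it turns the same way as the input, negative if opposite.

Stage 1 [23T→90T]: ω = 90.0000×23/90 = 23.0000 rpm, dir flips to −; running = −23.0000
Stage 2 [78T→86T]: ω = 23.0000×78/86 = 20.8605 rpm, dir flips to +; running = +20.8605

+20.8605 rpm (same as input, |ω| = 20.8605 rpm)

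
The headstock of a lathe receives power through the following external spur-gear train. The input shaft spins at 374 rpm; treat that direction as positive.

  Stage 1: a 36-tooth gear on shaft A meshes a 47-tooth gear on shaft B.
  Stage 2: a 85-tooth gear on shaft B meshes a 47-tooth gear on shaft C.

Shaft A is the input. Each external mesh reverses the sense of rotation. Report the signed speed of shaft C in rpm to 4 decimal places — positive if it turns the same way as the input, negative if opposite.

Stage 1 [36T→47T]: ω = 374.0000×36/47 = 286.4681 rpm, dir flips to −; running = −286.4681
Stage 2 [85T→47T]: ω = 286.4681×85/47 = 518.0806 rpm, dir flips to +; running = +518.0806

+518.0806 rpm (same as input, |ω| = 518.0806 rpm)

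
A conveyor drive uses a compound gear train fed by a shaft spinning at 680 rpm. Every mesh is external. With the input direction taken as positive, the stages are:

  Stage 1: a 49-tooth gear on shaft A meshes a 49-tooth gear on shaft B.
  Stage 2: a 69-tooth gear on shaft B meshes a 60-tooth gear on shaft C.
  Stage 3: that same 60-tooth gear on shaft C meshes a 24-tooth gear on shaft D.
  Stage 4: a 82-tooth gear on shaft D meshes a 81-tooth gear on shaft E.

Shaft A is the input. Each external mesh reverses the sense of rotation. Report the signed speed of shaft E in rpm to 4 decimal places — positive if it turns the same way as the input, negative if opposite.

+1979.1358 rpm (same as input, |ω| = 1979.1358 rpm)

Stage 1 [49T→49T]: ω = 680.0000×49/49 = 680.0000 rpm, dir flips to −; running = −680.0000
Stage 2 [69T→60T]: ω = 680.0000×69/60 = 782.0000 rpm, dir flips to +; running = +782.0000
Stage 3 [60T→24T]: ω = 782.0000×60/24 = 1955.0000 rpm, dir flips to −; running = −1955.0000
Stage 4 [82T→81T]: ω = 1955.0000×82/81 = 1979.1358 rpm, dir flips to +; running = +1979.1358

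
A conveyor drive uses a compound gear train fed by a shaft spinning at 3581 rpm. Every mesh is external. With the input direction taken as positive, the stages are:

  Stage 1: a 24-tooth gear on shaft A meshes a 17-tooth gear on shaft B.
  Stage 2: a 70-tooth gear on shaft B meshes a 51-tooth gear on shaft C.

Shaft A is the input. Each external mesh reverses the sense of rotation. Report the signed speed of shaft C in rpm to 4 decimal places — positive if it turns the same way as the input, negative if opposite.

+6938.9619 rpm (same as input, |ω| = 6938.9619 rpm)

Stage 1 [24T→17T]: ω = 3581.0000×24/17 = 5055.5294 rpm, dir flips to −; running = −5055.5294
Stage 2 [70T→51T]: ω = 5055.5294×70/51 = 6938.9619 rpm, dir flips to +; running = +6938.9619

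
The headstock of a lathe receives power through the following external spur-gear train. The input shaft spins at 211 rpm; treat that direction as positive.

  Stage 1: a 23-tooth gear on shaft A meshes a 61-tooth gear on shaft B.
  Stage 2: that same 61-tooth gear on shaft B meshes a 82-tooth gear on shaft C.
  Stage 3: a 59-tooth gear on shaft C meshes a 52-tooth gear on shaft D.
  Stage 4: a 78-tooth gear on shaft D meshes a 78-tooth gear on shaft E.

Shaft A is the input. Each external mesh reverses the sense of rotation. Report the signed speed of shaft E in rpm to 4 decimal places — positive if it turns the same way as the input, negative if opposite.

+67.1499 rpm (same as input, |ω| = 67.1499 rpm)

Stage 1 [23T→61T]: ω = 211.0000×23/61 = 79.5574 rpm, dir flips to −; running = −79.5574
Stage 2 [61T→82T]: ω = 79.5574×61/82 = 59.1829 rpm, dir flips to +; running = +59.1829
Stage 3 [59T→52T]: ω = 59.1829×59/52 = 67.1499 rpm, dir flips to −; running = −67.1499
Stage 4 [78T→78T]: ω = 67.1499×78/78 = 67.1499 rpm, dir flips to +; running = +67.1499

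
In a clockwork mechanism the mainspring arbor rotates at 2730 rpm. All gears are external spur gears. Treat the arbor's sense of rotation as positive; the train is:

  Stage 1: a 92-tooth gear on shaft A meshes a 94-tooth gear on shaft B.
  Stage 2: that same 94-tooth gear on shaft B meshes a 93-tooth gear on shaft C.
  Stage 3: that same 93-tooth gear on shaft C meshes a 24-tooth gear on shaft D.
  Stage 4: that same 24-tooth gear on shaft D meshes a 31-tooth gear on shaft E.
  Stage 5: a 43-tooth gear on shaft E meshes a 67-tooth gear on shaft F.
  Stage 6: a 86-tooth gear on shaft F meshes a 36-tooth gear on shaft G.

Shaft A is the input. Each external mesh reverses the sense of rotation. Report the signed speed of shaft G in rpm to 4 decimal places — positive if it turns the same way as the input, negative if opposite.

+12421.6241 rpm (same as input, |ω| = 12421.6241 rpm)

Stage 1 [92T→94T]: ω = 2730.0000×92/94 = 2671.9149 rpm, dir flips to −; running = −2671.9149
Stage 2 [94T→93T]: ω = 2671.9149×94/93 = 2700.6452 rpm, dir flips to +; running = +2700.6452
Stage 3 [93T→24T]: ω = 2700.6452×93/24 = 10465.0000 rpm, dir flips to −; running = −10465.0000
Stage 4 [24T→31T]: ω = 10465.0000×24/31 = 8101.9355 rpm, dir flips to +; running = +8101.9355
Stage 5 [43T→67T]: ω = 8101.9355×43/67 = 5199.7496 rpm, dir flips to −; running = −5199.7496
Stage 6 [86T→36T]: ω = 5199.7496×86/36 = 12421.6241 rpm, dir flips to +; running = +12421.6241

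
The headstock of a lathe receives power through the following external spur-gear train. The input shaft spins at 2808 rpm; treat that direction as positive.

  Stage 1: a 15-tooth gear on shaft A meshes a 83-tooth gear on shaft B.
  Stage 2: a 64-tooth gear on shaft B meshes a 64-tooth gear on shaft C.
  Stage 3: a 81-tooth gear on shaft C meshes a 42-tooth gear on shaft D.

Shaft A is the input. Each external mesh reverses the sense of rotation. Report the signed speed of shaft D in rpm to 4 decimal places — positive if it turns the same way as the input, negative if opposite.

Stage 1 [15T→83T]: ω = 2808.0000×15/83 = 507.4699 rpm, dir flips to −; running = −507.4699
Stage 2 [64T→64T]: ω = 507.4699×64/64 = 507.4699 rpm, dir flips to +; running = +507.4699
Stage 3 [81T→42T]: ω = 507.4699×81/42 = 978.6919 rpm, dir flips to −; running = −978.6919

-978.6919 rpm (opposite to input, |ω| = 978.6919 rpm)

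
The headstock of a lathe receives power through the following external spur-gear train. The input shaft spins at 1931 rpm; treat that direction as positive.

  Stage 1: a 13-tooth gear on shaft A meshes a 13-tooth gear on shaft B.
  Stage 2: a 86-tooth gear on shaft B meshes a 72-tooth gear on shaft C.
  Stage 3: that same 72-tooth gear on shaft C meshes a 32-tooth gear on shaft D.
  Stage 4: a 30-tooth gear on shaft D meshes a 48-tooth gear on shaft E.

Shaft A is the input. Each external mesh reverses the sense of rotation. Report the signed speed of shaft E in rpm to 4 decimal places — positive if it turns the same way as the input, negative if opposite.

Stage 1 [13T→13T]: ω = 1931.0000×13/13 = 1931.0000 rpm, dir flips to −; running = −1931.0000
Stage 2 [86T→72T]: ω = 1931.0000×86/72 = 2306.4722 rpm, dir flips to +; running = +2306.4722
Stage 3 [72T→32T]: ω = 2306.4722×72/32 = 5189.5625 rpm, dir flips to −; running = −5189.5625
Stage 4 [30T→48T]: ω = 5189.5625×30/48 = 3243.4766 rpm, dir flips to +; running = +3243.4766

+3243.4766 rpm (same as input, |ω| = 3243.4766 rpm)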